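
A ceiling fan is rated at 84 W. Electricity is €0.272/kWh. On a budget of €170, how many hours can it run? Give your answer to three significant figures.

Energy budget = €170 / €0.272 per kWh = 625 kWh = 625,000 Wh
Runtime = 625,000 Wh / 84 W = 7,440 h

7440 h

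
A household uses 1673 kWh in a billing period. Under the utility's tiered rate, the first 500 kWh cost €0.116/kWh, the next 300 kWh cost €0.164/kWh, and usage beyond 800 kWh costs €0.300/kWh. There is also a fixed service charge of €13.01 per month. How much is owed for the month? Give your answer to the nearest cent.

€382.11

First 500 kWh × €0.116 = €58.00
Next 300 kWh × €0.164 = €49.20
Remaining 873 kWh × €0.300 = €261.90
Energy charge = €369.10; + service €13.01 = €382.11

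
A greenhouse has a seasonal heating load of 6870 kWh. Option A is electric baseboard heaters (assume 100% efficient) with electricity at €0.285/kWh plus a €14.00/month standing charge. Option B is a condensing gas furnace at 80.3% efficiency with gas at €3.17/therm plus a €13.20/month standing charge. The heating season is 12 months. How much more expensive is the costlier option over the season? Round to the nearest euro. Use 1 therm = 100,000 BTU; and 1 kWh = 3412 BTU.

€1042

Heat load = 6870 kWh × 3412 = 23,440,440 BTU
Gas: input = 23,440,440 / 0.803 = 29,191,083 BTU = 291.9 therm → 291.9 × €3.17 = €925.36; + 12 × €13.20 standing = €1,083.76
Electric: 23,440,440 BTU / 3412 = 6,870 kWh → × €0.285 = €1,957.95; + 12 × €14.00 standing = €2,125.95
Difference = |€1,083.76 − €2,125.95| = €1,042.19 ≈ €1042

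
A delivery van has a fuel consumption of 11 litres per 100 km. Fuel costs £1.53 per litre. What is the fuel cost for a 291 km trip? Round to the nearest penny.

£48.98

Fuel = 11 L/100 km × 291 km / 100 = 32.01 L
Cost = 32.01 L × £1.53/L = £48.98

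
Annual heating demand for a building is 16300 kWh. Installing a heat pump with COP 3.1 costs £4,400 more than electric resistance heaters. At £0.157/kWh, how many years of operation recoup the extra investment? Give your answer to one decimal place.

Resistance: 16300 kWh × £0.157 = £2,559.10/yr
Heat pump: 16300 / 3.1 = 5258 kWh in → × £0.157 = £825.52/yr
Annual savings = £1,733.58
Payback = £4,400 / £1,733.58 = 2.54 years

2.5 years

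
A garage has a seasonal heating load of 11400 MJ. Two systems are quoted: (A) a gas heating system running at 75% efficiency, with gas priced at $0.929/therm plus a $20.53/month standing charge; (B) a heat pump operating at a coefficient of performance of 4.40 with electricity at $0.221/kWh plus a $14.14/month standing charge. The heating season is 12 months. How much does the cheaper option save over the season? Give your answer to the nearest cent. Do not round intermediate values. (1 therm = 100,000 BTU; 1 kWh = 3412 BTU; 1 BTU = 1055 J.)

$51.46

Heat load = 11400 MJ = 11,400,000,000 J / 1055 = 10,805,687 BTU
Gas: input = 10,805,687 / 0.75 = 14,407,583 BTU = 144.1 therm → 144.1 × $0.929 = $133.85; + 12 × $20.53 standing = $380.21
Heat pump: 10,805,687 BTU / 3412 = 3,167 kWh heat; / 4.40 = 719.8 kWh in → × $0.221 = $159.07; + 12 × $14.14 standing = $328.75
Difference = |$380.21 − $328.75| = $51.46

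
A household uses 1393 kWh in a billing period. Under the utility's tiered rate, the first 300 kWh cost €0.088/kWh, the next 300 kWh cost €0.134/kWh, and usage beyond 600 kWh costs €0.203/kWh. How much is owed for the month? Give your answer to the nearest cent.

First 300 kWh × €0.088 = €26.40
Next 300 kWh × €0.134 = €40.20
Remaining 793 kWh × €0.203 = €160.98
Total = €227.58

€227.58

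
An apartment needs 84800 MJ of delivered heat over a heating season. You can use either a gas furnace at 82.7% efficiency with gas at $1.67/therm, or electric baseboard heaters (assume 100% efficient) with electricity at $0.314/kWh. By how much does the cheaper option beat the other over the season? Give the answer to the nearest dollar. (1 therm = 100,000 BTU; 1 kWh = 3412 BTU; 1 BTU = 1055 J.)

Heat load = 84800 MJ = 84,800,000,000 J / 1055 = 80,379,147 BTU
Gas: input = 80,379,147 / 0.827 = 97,193,648 BTU = 971.9 therm → 971.9 × $1.67 = $1,623.13
Electric: 80,379,147 BTU / 3412 = 23,560 kWh → × $0.314 = $7,397.14
Difference = |$1,623.13 − $7,397.14| = $5,774.01 ≈ $5774

$5774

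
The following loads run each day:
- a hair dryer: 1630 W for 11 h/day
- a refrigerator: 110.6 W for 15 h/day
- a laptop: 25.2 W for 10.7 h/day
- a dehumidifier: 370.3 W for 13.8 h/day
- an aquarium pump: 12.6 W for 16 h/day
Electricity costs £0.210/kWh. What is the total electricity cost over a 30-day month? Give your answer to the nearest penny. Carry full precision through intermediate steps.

£158.57

hair dryer: 1630 W × 11 h × 30 d = 537,900 Wh = 537.9 kWh
refrigerator: 110.6 W × 15 h × 30 d = 49,770 Wh = 49.77 kWh
laptop: 25.2 W × 10.7 h × 30 d = 8,089 Wh = 8.089 kWh
dehumidifier: 370.3 W × 13.8 h × 30 d = 153,304 Wh = 153.3 kWh
aquarium pump: 12.6 W × 16 h × 30 d = 6,048 Wh = 6.048 kWh
Total energy = 537.9 + 49.77 + 8.089 + 153.3 + 6.048 = 755.1 kWh
Cost = 755.1 kWh × £0.210 = £158.57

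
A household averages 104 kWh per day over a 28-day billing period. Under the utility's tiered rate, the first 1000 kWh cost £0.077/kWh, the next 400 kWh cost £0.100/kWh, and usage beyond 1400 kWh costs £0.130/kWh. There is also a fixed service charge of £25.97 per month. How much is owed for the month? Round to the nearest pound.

Usage = 104 kWh/day × 28 days = 2912 kWh
First 1000 kWh × £0.077 = £77.00
Next 400 kWh × £0.100 = £40.00
Remaining 1512 kWh × £0.130 = £196.56
Energy charge = £313.56; + service £25.97 = £339.53 ≈ £340

£340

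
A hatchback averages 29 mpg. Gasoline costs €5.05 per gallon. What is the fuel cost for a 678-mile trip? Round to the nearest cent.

€118.07

Fuel = 678 mi / 29 mpg = 23.38 gal
Cost = 23.38 gal × €5.05/gal = €118.07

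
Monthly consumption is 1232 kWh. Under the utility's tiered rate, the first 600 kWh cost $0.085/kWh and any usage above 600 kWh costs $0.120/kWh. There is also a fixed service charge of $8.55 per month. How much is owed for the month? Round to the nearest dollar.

$135

First 600 kWh × $0.085 = $51.00
Remaining 632 kWh × $0.120 = $75.84
Energy charge = $126.84; + service $8.55 = $135.39 ≈ $135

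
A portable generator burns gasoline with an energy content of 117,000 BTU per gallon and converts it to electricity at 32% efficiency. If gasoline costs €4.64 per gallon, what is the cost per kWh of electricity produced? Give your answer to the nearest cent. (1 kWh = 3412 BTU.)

€0.42

Electrical output per gallon = 117,000 BTU × 0.32 / 3412 BTU/kWh = 10.97 kWh
Cost per kWh = €4.64 / 10.97 kWh = €0.423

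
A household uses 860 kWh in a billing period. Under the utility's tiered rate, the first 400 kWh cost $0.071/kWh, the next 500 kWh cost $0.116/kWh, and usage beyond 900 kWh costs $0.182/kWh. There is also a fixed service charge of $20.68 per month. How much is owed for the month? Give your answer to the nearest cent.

First 400 kWh × $0.071 = $28.40
Next 460 kWh × $0.116 = $53.36
Remaining tier: 0 kWh (not reached)
Energy charge = $81.76; + service $20.68 = $102.44

$102.44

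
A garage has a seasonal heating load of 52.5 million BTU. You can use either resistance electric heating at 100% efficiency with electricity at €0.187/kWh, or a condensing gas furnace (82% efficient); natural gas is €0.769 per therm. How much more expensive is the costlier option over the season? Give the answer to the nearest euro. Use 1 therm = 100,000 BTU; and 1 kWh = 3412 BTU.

Heat load = 52.5 × 10⁶ BTU = 52,500,000 BTU
Gas: input = 52,500,000 / 0.82 = 64,024,390 BTU = 640.2 therm → 640.2 × €0.769 = €492.35
Electric: 52,500,000 BTU / 3412 = 15,390 kWh → × €0.187 = €2,877.34
Difference = |€492.35 − €2,877.34| = €2,385.00

€2385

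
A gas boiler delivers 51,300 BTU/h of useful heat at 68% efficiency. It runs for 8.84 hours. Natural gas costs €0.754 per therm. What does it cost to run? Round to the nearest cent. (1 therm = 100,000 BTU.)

Heat delivered = 51,300 BTU/h × 8.84 h = 453,492 BTU
Gas input = 453,492 / 0.68 = 666,900 BTU
= 666,900 / 100,000 = 6.669 therm
Cost = 6.669 × €0.754/therm = €5.03

€5.03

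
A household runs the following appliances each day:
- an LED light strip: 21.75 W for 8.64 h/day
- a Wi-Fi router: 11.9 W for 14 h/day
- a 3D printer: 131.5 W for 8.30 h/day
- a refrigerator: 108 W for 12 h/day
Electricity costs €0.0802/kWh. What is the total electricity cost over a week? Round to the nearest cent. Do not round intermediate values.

LED light strip: 21.75 W × 8.64 h × 7 d = 1,315 Wh = 1.315 kWh
Wi-Fi router: 11.9 W × 14 h × 7 d = 1,166 Wh = 1.166 kWh
3D printer: 131.5 W × 8.30 h × 7 d = 7,640 Wh = 7.64 kWh
refrigerator: 108 W × 12 h × 7 d = 9,072 Wh = 9.072 kWh
Total energy = 1.315 + 1.166 + 7.64 + 9.072 = 19.19 kWh
Cost = 19.19 kWh × €0.0802 = €1.54

€1.54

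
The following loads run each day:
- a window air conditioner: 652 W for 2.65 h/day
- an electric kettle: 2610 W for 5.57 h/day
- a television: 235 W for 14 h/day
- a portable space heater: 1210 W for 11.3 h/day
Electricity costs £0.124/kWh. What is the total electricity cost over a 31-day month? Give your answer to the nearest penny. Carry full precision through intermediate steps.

£127.73

window air conditioner: 652 W × 2.65 h × 31 d = 53,562 Wh = 53.56 kWh
electric kettle: 2610 W × 5.57 h × 31 d = 450,669 Wh = 450.7 kWh
television: 235 W × 14 h × 31 d = 101,990 Wh = 102 kWh
portable space heater: 1210 W × 11.3 h × 31 d = 423,863 Wh = 423.9 kWh
Total energy = 53.56 + 450.7 + 102 + 423.9 = 1,030 kWh
Cost = 1,030 kWh × £0.124 = £127.73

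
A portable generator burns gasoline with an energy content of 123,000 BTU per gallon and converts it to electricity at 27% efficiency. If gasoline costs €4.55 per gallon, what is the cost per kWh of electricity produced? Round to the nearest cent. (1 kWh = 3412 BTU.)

Electrical output per gallon = 123,000 BTU × 0.27 / 3412 BTU/kWh = 9.733 kWh
Cost per kWh = €4.55 / 9.733 kWh = €0.467

€0.47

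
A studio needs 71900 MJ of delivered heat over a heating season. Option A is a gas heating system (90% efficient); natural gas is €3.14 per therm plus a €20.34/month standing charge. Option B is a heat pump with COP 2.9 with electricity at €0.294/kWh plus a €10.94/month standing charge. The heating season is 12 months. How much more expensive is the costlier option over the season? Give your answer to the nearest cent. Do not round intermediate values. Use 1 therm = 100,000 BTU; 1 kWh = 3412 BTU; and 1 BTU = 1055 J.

€465.57

Heat load = 71900 MJ = 71,900,000,000 J / 1055 = 68,151,659 BTU
Gas: input = 68,151,659 / 0.90 = 75,724,065 BTU = 757.2 therm → 757.2 × €3.14 = €2,377.74; + 12 × €20.34 standing = €2,621.82
Heat pump: 68,151,659 BTU / 3412 = 19,970 kWh heat; / 2.9 = 6,888 kWh in → × €0.294 = €2,024.96; + 12 × €10.94 standing = €2,156.24
Difference = |€2,621.82 − €2,156.24| = €465.57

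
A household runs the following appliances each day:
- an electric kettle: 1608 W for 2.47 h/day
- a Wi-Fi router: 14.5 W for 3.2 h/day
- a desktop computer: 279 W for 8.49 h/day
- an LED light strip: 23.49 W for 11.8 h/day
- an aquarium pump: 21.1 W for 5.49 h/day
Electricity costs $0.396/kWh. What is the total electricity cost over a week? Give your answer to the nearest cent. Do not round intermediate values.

electric kettle: 1608 W × 2.47 h × 7 d = 27,802 Wh = 27.8 kWh
Wi-Fi router: 14.5 W × 3.2 h × 7 d = 325 Wh = 0.3248 kWh
desktop computer: 279 W × 8.49 h × 7 d = 16,581 Wh = 16.58 kWh
LED light strip: 23.49 W × 11.8 h × 7 d = 1,940 Wh = 1.94 kWh
aquarium pump: 21.1 W × 5.49 h × 7 d = 811 Wh = 0.8109 kWh
Total energy = 27.8 + 0.3248 + 16.58 + 1.94 + 0.8109 = 47.46 kWh
Cost = 47.46 kWh × $0.396 = $18.79

$18.79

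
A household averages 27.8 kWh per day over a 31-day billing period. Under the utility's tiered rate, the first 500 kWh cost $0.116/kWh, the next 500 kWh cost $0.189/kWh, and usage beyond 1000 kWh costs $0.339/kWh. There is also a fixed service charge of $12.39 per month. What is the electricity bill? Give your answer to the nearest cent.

Usage = 27.8 kWh/day × 31 days = 861.8 kWh
First 500 kWh × $0.116 = $58.00
Next 361.8 kWh × $0.189 = $68.38
Remaining tier: 0 kWh (not reached)
Energy charge = $126.38; + service $12.39 = $138.77

$138.77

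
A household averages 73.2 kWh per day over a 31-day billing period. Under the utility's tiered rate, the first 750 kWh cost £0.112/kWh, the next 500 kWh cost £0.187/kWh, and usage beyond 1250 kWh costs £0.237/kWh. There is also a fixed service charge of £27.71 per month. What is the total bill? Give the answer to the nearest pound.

£447

Usage = 73.2 kWh/day × 31 days = 2269.2 kWh
First 750 kWh × £0.112 = £84.00
Next 500 kWh × £0.187 = £93.50
Remaining 1019.2 kWh × £0.237 = £241.55
Energy charge = £419.05; + service £27.71 = £446.76 ≈ £447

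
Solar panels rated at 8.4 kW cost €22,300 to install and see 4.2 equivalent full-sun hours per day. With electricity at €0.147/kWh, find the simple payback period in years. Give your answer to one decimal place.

Daily generation = 8.4 kW × 4.2 h = 35.28 kWh
Annual generation = 35.28 × 365 = 12877 kWh
Annual savings = 12877 × €0.147 = €1,892.95
Payback = €22,300 / €1,892.95 = 11.8 years

11.8 years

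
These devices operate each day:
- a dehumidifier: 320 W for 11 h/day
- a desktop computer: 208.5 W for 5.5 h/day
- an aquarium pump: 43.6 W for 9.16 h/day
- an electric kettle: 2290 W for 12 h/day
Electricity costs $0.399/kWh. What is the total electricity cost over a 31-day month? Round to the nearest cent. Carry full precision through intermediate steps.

$402.56

dehumidifier: 320 W × 11 h × 31 d = 109,120 Wh = 109.1 kWh
desktop computer: 208.5 W × 5.5 h × 31 d = 35,549 Wh = 35.55 kWh
aquarium pump: 43.6 W × 9.16 h × 31 d = 12,381 Wh = 12.38 kWh
electric kettle: 2290 W × 12 h × 31 d = 851,880 Wh = 851.9 kWh
Total energy = 109.1 + 35.55 + 12.38 + 851.9 = 1,009 kWh
Cost = 1,009 kWh × $0.399 = $402.56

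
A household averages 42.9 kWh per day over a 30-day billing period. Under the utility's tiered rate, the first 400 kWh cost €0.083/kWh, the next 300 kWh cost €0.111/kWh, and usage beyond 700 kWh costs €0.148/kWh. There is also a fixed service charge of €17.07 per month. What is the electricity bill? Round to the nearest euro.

€170

Usage = 42.9 kWh/day × 30 days = 1287 kWh
First 400 kWh × €0.083 = €33.20
Next 300 kWh × €0.111 = €33.30
Remaining 587 kWh × €0.148 = €86.88
Energy charge = €153.38; + service €17.07 = €170.45 ≈ €170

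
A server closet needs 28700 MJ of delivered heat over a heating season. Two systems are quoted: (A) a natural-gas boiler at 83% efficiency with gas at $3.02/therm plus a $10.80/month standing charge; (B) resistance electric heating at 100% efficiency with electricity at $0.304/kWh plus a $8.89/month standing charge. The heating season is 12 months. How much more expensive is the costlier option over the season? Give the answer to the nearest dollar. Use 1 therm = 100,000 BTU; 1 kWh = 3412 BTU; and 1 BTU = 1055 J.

Heat load = 28700 MJ = 28,700,000,000 J / 1055 = 27,203,791 BTU
Gas: input = 27,203,791 / 0.83 = 32,775,652 BTU = 327.8 therm → 327.8 × $3.02 = $989.82; + 12 × $10.80 standing = $1,119.42
Electric: 27,203,791 BTU / 3412 = 7,973 kWh → × $0.304 = $2,423.78; + 12 × $8.89 standing = $2,530.46
Difference = |$1,119.42 − $2,530.46| = $1,411.04 ≈ $1411

$1411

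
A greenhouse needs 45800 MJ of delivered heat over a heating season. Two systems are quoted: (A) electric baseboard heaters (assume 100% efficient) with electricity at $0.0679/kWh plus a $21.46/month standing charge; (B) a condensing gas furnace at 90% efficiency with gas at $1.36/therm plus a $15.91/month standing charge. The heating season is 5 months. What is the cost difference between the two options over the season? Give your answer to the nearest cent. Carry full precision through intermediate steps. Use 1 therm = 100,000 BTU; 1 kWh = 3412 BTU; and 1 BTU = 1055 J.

Heat load = 45800 MJ = 45,800,000,000 J / 1055 = 43,412,322 BTU
Gas: input = 43,412,322 / 0.90 = 48,235,914 BTU = 482.4 therm → 482.4 × $1.36 = $656.01; + 5 × $15.91 standing = $735.56
Electric: 43,412,322 BTU / 3412 = 12,720 kWh → × $0.0679 = $863.92; + 5 × $21.46 standing = $971.22
Difference = |$735.56 − $971.22| = $235.66

$235.66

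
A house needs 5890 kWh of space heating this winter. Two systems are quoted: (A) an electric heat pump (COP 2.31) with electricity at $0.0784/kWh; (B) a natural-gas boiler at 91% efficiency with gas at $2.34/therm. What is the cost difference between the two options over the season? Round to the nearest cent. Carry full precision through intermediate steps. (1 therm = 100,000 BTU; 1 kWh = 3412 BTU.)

Heat load = 5890 kWh × 3412 = 20,096,680 BTU
Gas: input = 20,096,680 / 0.91 = 22,084,264 BTU = 220.8 therm → 220.8 × $2.34 = $516.77
Heat pump: 20,096,680 BTU / 3412 = 5,890 kWh heat; / 2.31 = 2,550 kWh in → × $0.0784 = $199.90
Difference = |$516.77 − $199.90| = $316.87

$316.87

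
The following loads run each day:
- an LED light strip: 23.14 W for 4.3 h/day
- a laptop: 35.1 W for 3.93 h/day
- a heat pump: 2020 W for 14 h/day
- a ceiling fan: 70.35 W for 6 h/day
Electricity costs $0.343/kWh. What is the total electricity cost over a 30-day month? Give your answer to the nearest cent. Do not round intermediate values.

$297.79

LED light strip: 23.14 W × 4.3 h × 30 d = 2,985 Wh = 2.985 kWh
laptop: 35.1 W × 3.93 h × 30 d = 4,138 Wh = 4.138 kWh
heat pump: 2020 W × 14 h × 30 d = 848,400 Wh = 848.4 kWh
ceiling fan: 70.35 W × 6 h × 30 d = 12,663 Wh = 12.66 kWh
Total energy = 2.985 + 4.138 + 848.4 + 12.66 = 868.2 kWh
Cost = 868.2 kWh × $0.343 = $297.79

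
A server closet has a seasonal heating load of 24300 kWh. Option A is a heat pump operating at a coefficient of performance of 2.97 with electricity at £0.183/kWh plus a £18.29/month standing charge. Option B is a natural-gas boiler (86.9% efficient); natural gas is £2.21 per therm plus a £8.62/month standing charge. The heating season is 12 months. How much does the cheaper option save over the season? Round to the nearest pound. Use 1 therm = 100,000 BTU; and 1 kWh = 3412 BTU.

Heat load = 24300 kWh × 3412 = 82,911,600 BTU
Gas: input = 82,911,600 / 0.869 = 95,410,357 BTU = 954.1 therm → 954.1 × £2.21 = £2,108.57; + 12 × £8.62 standing = £2,212.01
Heat pump: 82,911,600 BTU / 3412 = 24,300 kWh heat; / 2.97 = 8,182 kWh in → × £0.183 = £1,497.27; + 12 × £18.29 standing = £1,716.75
Difference = |£2,212.01 − £1,716.75| = £495.26 ≈ £495

£495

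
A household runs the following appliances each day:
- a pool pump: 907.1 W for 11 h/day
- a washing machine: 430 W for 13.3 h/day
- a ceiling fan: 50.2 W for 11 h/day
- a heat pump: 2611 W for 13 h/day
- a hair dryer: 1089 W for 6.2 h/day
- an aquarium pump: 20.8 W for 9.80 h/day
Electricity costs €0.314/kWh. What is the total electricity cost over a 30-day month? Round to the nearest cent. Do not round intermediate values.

pool pump: 907.1 W × 11 h × 30 d = 299,343 Wh = 299.3 kWh
washing machine: 430 W × 13.3 h × 30 d = 171,570 Wh = 171.6 kWh
ceiling fan: 50.2 W × 11 h × 30 d = 16,566 Wh = 16.57 kWh
heat pump: 2611 W × 13 h × 30 d = 1,018,290 Wh = 1,018 kWh
hair dryer: 1089 W × 6.2 h × 30 d = 202,554 Wh = 202.6 kWh
aquarium pump: 20.8 W × 9.80 h × 30 d = 6,115 Wh = 6.115 kWh
Total energy = 299.3 + 171.6 + 16.57 + 1,018 + 202.6 + 6.115 = 1,714 kWh
Cost = 1,714 kWh × €0.314 = €538.33

€538.33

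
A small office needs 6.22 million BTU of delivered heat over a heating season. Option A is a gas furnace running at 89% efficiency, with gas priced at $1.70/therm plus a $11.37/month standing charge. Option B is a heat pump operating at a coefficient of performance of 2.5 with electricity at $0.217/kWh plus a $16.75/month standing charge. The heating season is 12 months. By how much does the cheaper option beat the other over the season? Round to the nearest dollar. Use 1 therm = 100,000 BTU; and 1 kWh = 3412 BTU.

$104

Heat load = 6.22 × 10⁶ BTU = 6,220,000 BTU
Gas: input = 6,220,000 / 0.89 = 6,988,764 BTU = 69.89 therm → 69.89 × $1.70 = $118.81; + 12 × $11.37 standing = $255.25
Heat pump: 6,220,000 BTU / 3412 = 1,823 kWh heat; / 2.5 = 729.2 kWh in → × $0.217 = $158.23; + 12 × $16.75 standing = $359.23
Difference = |$255.25 − $359.23| = $103.99 ≈ $104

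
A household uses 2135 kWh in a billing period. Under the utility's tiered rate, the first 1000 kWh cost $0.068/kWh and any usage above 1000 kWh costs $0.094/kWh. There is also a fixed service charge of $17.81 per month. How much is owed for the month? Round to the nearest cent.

First 1000 kWh × $0.068 = $68.00
Remaining 1135 kWh × $0.094 = $106.69
Energy charge = $174.69; + service $17.81 = $192.50

$192.50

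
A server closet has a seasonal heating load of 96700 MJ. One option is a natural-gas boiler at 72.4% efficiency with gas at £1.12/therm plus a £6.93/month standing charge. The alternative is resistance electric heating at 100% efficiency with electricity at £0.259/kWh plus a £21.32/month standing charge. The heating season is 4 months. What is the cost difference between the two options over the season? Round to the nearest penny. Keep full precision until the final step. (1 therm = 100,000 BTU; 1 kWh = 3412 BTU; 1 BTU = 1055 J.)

£5597.32

Heat load = 96700 MJ = 96,700,000,000 J / 1055 = 91,658,768 BTU
Gas: input = 91,658,768 / 0.724 = 126,600,508 BTU = 1,266 therm → 1,266 × £1.12 = £1,417.93; + 4 × £6.93 standing = £1,445.65
Electric: 91,658,768 BTU / 3412 = 26,860 kWh → × £0.259 = £6,957.68; + 4 × £21.32 standing = £7,042.96
Difference = |£1,445.65 − £7,042.96| = £5,597.32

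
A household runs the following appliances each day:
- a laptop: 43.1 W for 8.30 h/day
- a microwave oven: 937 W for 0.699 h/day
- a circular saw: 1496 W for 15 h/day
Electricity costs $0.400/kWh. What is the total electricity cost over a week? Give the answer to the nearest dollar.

$66

laptop: 43.1 W × 8.30 h × 7 d = 2,504 Wh = 2.504 kWh
microwave oven: 937 W × 0.699 h × 7 d = 4,585 Wh = 4.585 kWh
circular saw: 1496 W × 15 h × 7 d = 157,080 Wh = 157.1 kWh
Total energy = 2.504 + 4.585 + 157.1 = 164.2 kWh
Cost = 164.2 kWh × $0.400 = $65.67 ≈ $66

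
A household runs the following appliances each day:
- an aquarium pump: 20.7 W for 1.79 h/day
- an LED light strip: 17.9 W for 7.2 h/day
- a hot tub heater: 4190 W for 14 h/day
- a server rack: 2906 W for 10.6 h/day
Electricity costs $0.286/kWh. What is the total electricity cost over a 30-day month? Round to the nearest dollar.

aquarium pump: 20.7 W × 1.79 h × 30 d = 1,112 Wh = 1.112 kWh
LED light strip: 17.9 W × 7.2 h × 30 d = 3,866 Wh = 3.866 kWh
hot tub heater: 4190 W × 14 h × 30 d = 1,759,800 Wh = 1,760 kWh
server rack: 2906 W × 10.6 h × 30 d = 924,108 Wh = 924.1 kWh
Total energy = 1.112 + 3.866 + 1,760 + 924.1 = 2,689 kWh
Cost = 2,689 kWh × $0.286 = $769.02 ≈ $769

$769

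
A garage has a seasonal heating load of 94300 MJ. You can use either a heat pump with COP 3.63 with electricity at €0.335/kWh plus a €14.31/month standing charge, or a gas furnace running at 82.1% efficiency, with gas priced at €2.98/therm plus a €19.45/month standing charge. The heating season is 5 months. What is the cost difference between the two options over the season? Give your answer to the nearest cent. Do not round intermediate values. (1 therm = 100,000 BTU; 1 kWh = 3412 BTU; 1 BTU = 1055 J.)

€852.46

Heat load = 94300 MJ = 94,300,000,000 J / 1055 = 89,383,886 BTU
Gas: input = 89,383,886 / 0.821 = 108,871,969 BTU = 1,089 therm → 1,089 × €2.98 = €3,244.38; + 5 × €19.45 standing = €3,341.63
Heat pump: 89,383,886 BTU / 3412 = 26,200 kWh heat; / 3.63 = 7,217 kWh in → × €0.335 = €2,417.62; + 5 × €14.31 standing = €2,489.17
Difference = |€3,341.63 − €2,489.17| = €852.46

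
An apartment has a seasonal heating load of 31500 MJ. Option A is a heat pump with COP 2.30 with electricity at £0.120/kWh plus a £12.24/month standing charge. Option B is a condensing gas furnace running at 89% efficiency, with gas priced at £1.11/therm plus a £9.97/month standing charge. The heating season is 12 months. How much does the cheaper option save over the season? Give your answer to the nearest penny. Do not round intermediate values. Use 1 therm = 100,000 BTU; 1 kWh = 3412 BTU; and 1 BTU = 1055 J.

Heat load = 31500 MJ = 31,500,000,000 J / 1055 = 29,857,820 BTU
Gas: input = 29,857,820 / 0.89 = 33,548,112 BTU = 335.5 therm → 335.5 × £1.11 = £372.38; + 12 × £9.97 standing = £492.02
Heat pump: 29,857,820 BTU / 3412 = 8,751 kWh heat; / 2.30 = 3,805 kWh in → × £0.120 = £456.56; + 12 × £12.24 standing = £603.44
Difference = |£492.02 − £603.44| = £111.42

£111.42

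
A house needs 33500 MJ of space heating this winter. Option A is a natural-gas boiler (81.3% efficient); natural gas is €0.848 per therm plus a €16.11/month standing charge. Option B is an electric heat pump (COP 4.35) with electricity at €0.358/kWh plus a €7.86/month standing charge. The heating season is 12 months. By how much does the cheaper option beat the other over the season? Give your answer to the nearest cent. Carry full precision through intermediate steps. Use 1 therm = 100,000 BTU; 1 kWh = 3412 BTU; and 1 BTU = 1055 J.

€335.70

Heat load = 33500 MJ = 33,500,000,000 J / 1055 = 31,753,555 BTU
Gas: input = 31,753,555 / 0.813 = 39,057,263 BTU = 390.6 therm → 390.6 × €0.848 = €331.21; + 12 × €16.11 standing = €524.53
Heat pump: 31,753,555 BTU / 3412 = 9,306 kWh heat; / 4.35 = 2,139 kWh in → × €0.358 = €765.91; + 12 × €7.86 standing = €860.23
Difference = |€524.53 − €860.23| = €335.70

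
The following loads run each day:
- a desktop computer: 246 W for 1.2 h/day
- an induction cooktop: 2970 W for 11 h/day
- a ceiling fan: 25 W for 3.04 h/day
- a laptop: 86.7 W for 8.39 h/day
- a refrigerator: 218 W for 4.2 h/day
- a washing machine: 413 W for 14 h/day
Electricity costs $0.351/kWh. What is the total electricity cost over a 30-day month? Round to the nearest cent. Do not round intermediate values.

$426.11

desktop computer: 246 W × 1.2 h × 30 d = 8,856 Wh = 8.856 kWh
induction cooktop: 2970 W × 11 h × 30 d = 980,100 Wh = 980.1 kWh
ceiling fan: 25 W × 3.04 h × 30 d = 2,280 Wh = 2.28 kWh
laptop: 86.7 W × 8.39 h × 30 d = 21,822 Wh = 21.82 kWh
refrigerator: 218 W × 4.2 h × 30 d = 27,468 Wh = 27.47 kWh
washing machine: 413 W × 14 h × 30 d = 173,460 Wh = 173.5 kWh
Total energy = 8.856 + 980.1 + 2.28 + 21.82 + 27.47 + 173.5 = 1,214 kWh
Cost = 1,214 kWh × $0.351 = $426.11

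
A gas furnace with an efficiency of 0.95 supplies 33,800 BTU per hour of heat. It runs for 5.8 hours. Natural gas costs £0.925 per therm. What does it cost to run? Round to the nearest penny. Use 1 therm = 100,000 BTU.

£1.91

Heat delivered = 33,800 BTU/h × 5.8 h = 196,040 BTU
Gas input = 196,040 / 0.95 = 206,358 BTU
= 206,358 / 100,000 = 2.064 therm
Cost = 2.064 × £0.925/therm = £1.91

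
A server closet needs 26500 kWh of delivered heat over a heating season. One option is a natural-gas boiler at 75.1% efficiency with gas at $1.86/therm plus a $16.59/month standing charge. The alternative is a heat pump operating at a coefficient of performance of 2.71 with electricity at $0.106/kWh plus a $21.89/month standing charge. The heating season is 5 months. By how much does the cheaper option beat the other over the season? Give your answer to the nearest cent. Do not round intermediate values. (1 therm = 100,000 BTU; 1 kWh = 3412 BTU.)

$1176.35

Heat load = 26500 kWh × 3412 = 90,418,000 BTU
Gas: input = 90,418,000 / 0.751 = 120,396,804 BTU = 1,204 therm → 1,204 × $1.86 = $2,239.38; + 5 × $16.59 standing = $2,322.33
Heat pump: 90,418,000 BTU / 3412 = 26,500 kWh heat; / 2.71 = 9,779 kWh in → × $0.106 = $1,036.53; + 5 × $21.89 standing = $1,145.98
Difference = |$2,322.33 − $1,145.98| = $1,176.35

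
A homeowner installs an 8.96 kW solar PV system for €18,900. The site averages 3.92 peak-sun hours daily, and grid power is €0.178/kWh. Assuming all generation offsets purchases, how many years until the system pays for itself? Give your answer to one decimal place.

Daily generation = 8.96 kW × 3.92 h = 35.12 kWh
Annual generation = 35.12 × 365 = 12820 kWh
Annual savings = 12820 × €0.178 = €2,281.95
Payback = €18,900 / €2,281.95 = 8.28 years

8.3 years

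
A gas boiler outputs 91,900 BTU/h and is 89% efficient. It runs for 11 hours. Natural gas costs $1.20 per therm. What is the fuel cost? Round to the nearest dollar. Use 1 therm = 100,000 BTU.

Heat delivered = 91,900 BTU/h × 11 h = 1,010,900 BTU
Gas input = 1,010,900 / 0.890 = 1,135,843 BTU
= 1,135,843 / 100,000 = 11.36 therm
Cost = 11.36 × $1.20/therm = $13.63 ≈ $14

$14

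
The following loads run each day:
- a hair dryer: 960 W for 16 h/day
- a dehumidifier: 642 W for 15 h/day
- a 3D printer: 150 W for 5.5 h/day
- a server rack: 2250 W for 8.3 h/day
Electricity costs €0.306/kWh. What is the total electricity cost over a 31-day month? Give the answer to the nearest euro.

hair dryer: 960 W × 16 h × 31 d = 476,160 Wh = 476.2 kWh
dehumidifier: 642 W × 15 h × 31 d = 298,530 Wh = 298.5 kWh
3D printer: 150 W × 5.5 h × 31 d = 25,575 Wh = 25.57 kWh
server rack: 2250 W × 8.3 h × 31 d = 578,925 Wh = 578.9 kWh
Total energy = 476.2 + 298.5 + 25.57 + 578.9 = 1,379 kWh
Cost = 1,379 kWh × €0.306 = €422.03 ≈ €422

€422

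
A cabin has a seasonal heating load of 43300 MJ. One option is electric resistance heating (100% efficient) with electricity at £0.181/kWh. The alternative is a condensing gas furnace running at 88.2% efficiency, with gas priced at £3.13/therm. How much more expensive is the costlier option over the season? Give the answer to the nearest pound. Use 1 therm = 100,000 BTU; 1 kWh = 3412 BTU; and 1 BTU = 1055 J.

Heat load = 43300 MJ = 43,300,000,000 J / 1055 = 41,042,654 BTU
Gas: input = 41,042,654 / 0.882 = 46,533,621 BTU = 465.3 therm → 465.3 × £3.13 = £1,456.50
Electric: 41,042,654 BTU / 3412 = 12,030 kWh → × £0.181 = £2,177.23
Difference = |£1,456.50 − £2,177.23| = £720.73 ≈ £721

£721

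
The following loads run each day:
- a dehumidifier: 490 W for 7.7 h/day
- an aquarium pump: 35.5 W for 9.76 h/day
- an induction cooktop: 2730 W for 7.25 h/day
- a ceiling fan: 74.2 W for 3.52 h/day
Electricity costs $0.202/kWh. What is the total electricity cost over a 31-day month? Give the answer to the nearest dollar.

dehumidifier: 490 W × 7.7 h × 31 d = 116,963 Wh = 117 kWh
aquarium pump: 35.5 W × 9.76 h × 31 d = 10,741 Wh = 10.74 kWh
induction cooktop: 2730 W × 7.25 h × 31 d = 613,568 Wh = 613.6 kWh
ceiling fan: 74.2 W × 3.52 h × 31 d = 8,097 Wh = 8.097 kWh
Total energy = 117 + 10.74 + 613.6 + 8.097 = 749.4 kWh
Cost = 749.4 kWh × $0.202 = $151.37 ≈ $151

$151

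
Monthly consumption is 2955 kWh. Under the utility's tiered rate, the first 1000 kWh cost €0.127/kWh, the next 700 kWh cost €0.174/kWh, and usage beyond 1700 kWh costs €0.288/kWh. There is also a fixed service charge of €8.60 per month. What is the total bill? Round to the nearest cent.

€618.84

First 1000 kWh × €0.127 = €127.00
Next 700 kWh × €0.174 = €121.80
Remaining 1255 kWh × €0.288 = €361.44
Energy charge = €610.24; + service €8.60 = €618.84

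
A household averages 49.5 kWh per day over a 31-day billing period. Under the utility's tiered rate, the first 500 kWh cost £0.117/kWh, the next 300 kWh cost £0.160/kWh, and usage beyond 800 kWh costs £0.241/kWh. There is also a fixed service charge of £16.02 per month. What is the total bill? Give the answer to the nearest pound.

£300

Usage = 49.5 kWh/day × 31 days = 1534.5 kWh
First 500 kWh × £0.117 = £58.50
Next 300 kWh × £0.160 = £48.00
Remaining 734.5 kWh × £0.241 = £177.01
Energy charge = £283.51; + service £16.02 = £299.53 ≈ £300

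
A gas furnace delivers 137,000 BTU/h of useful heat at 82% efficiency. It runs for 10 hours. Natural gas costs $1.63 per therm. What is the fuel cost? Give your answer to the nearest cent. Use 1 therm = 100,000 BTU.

$27.23

Heat delivered = 137,000 BTU/h × 10 h = 1,370,000 BTU
Gas input = 1,370,000 / 0.82 = 1,670,732 BTU
= 1,670,732 / 100,000 = 16.71 therm
Cost = 16.71 × $1.63/therm = $27.23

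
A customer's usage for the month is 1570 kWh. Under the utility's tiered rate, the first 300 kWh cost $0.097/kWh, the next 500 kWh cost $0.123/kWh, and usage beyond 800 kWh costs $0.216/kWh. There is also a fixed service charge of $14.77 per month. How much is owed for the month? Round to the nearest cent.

$271.69

First 300 kWh × $0.097 = $29.10
Next 500 kWh × $0.123 = $61.50
Remaining 770 kWh × $0.216 = $166.32
Energy charge = $256.92; + service $14.77 = $271.69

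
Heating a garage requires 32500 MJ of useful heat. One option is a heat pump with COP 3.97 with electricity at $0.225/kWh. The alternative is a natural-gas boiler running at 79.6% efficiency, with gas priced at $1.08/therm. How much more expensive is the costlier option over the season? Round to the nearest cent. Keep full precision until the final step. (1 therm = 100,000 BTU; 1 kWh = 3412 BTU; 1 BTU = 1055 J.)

Heat load = 32500 MJ = 32,500,000,000 J / 1055 = 30,805,687 BTU
Gas: input = 30,805,687 / 0.796 = 38,700,612 BTU = 387 therm → 387 × $1.08 = $417.97
Heat pump: 30,805,687 BTU / 3412 = 9,029 kWh heat; / 3.97 = 2,274 kWh in → × $0.225 = $511.70
Difference = |$417.97 − $511.70| = $93.73

$93.73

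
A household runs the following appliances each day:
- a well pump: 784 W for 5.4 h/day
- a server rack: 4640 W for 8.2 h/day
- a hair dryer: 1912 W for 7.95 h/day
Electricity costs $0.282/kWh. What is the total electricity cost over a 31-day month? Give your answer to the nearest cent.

well pump: 784 W × 5.4 h × 31 d = 131,242 Wh = 131.2 kWh
server rack: 4640 W × 8.2 h × 31 d = 1,179,488 Wh = 1,179 kWh
hair dryer: 1912 W × 7.95 h × 31 d = 471,212 Wh = 471.2 kWh
Total energy = 131.2 + 1,179 + 471.2 = 1,782 kWh
Cost = 1,782 kWh × $0.282 = $502.51

$502.51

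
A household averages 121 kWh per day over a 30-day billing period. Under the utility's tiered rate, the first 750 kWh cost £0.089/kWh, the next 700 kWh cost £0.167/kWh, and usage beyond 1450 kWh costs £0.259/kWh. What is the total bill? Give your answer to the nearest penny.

£748.27

Usage = 121 kWh/day × 30 days = 3630 kWh
First 750 kWh × £0.089 = £66.75
Next 700 kWh × £0.167 = £116.90
Remaining 2180 kWh × £0.259 = £564.62
Total = £748.27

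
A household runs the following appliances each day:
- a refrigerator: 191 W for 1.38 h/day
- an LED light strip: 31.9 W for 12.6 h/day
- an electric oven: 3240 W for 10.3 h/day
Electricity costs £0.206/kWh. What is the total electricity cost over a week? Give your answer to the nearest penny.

refrigerator: 191 W × 1.38 h × 7 d = 1,845 Wh = 1.845 kWh
LED light strip: 31.9 W × 12.6 h × 7 d = 2,814 Wh = 2.814 kWh
electric oven: 3240 W × 10.3 h × 7 d = 233,604 Wh = 233.6 kWh
Total energy = 1.845 + 2.814 + 233.6 = 238.3 kWh
Cost = 238.3 kWh × £0.206 = £49.08

£49.08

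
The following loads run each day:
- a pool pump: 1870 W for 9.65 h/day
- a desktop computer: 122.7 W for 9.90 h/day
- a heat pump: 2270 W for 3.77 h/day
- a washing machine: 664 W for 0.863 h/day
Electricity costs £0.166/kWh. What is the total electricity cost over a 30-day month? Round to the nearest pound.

pool pump: 1870 W × 9.65 h × 30 d = 541,365 Wh = 541.4 kWh
desktop computer: 122.7 W × 9.90 h × 30 d = 36,442 Wh = 36.44 kWh
heat pump: 2270 W × 3.77 h × 30 d = 256,737 Wh = 256.7 kWh
washing machine: 664 W × 0.863 h × 30 d = 17,191 Wh = 17.19 kWh
Total energy = 541.4 + 36.44 + 256.7 + 17.19 = 851.7 kWh
Cost = 851.7 kWh × £0.166 = £141.39 ≈ £141

£141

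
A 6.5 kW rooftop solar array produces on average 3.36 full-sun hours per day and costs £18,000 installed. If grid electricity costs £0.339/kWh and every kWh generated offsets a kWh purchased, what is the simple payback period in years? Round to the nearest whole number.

Daily generation = 6.5 kW × 3.36 h = 21.84 kWh
Annual generation = 21.84 × 365 = 7971.6 kWh
Annual savings = 7971.6 × £0.339 = £2,702.37
Payback = £18,000 / £2,702.37 = 6.66 years

7 years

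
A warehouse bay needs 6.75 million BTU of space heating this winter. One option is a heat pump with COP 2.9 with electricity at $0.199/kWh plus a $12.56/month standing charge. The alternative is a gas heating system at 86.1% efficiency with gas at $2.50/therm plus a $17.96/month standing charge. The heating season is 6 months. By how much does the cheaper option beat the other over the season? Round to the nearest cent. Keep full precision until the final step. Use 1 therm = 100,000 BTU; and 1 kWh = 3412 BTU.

$92.64

Heat load = 6.75 × 10⁶ BTU = 6,750,000 BTU
Gas: input = 6,750,000 / 0.861 = 7,839,721 BTU = 78.4 therm → 78.4 × $2.50 = $195.99; + 6 × $17.96 standing = $303.75
Heat pump: 6,750,000 BTU / 3412 = 1,978 kWh heat; / 2.9 = 682.2 kWh in → × $0.199 = $135.75; + 6 × $12.56 standing = $211.11
Difference = |$303.75 − $211.11| = $92.64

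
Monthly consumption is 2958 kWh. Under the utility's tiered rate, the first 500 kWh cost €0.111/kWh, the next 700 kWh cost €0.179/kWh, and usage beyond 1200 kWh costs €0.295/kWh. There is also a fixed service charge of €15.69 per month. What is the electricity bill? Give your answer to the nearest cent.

First 500 kWh × €0.111 = €55.50
Next 700 kWh × €0.179 = €125.30
Remaining 1758 kWh × €0.295 = €518.61
Energy charge = €699.41; + service €15.69 = €715.10

€715.10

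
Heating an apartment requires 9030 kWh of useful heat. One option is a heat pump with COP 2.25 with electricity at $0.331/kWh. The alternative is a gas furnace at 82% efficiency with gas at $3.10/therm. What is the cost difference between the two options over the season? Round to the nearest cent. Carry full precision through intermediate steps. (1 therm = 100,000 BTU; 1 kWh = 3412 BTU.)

Heat load = 9030 kWh × 3412 = 30,810,360 BTU
Gas: input = 30,810,360 / 0.82 = 37,573,610 BTU = 375.7 therm → 375.7 × $3.10 = $1,164.78
Heat pump: 30,810,360 BTU / 3412 = 9,030 kWh heat; / 2.25 = 4,013 kWh in → × $0.331 = $1,328.41
Difference = |$1,164.78 − $1,328.41| = $163.63

$163.63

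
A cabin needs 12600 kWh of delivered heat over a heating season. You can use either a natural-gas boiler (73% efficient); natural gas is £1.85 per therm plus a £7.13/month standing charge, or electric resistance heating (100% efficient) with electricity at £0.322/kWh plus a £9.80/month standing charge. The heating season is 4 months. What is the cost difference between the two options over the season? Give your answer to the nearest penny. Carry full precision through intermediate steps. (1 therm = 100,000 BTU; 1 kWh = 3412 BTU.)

£2978.38

Heat load = 12600 kWh × 3412 = 42,991,200 BTU
Gas: input = 42,991,200 / 0.73 = 58,892,055 BTU = 588.9 therm → 588.9 × £1.85 = £1,089.50; + 4 × £7.13 standing = £1,118.02
Electric: 42,991,200 BTU / 3412 = 12,600 kWh → × £0.322 = £4,057.20; + 4 × £9.80 standing = £4,096.40
Difference = |£1,118.02 − £4,096.40| = £2,978.38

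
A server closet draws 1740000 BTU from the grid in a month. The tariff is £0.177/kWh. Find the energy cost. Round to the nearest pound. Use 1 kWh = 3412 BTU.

£90

1740000 BTU × (0.00029308 kWh/BTU) = 510 kWh
Cost = 510 kWh × £0.177/kWh = £90.26 ≈ £90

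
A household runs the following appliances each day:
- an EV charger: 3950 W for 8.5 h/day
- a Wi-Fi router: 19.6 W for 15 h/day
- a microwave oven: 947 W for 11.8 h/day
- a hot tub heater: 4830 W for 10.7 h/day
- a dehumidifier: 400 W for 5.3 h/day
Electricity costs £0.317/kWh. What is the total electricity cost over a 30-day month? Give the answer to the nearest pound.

EV charger: 3950 W × 8.5 h × 30 d = 1,007,250 Wh = 1,007 kWh
Wi-Fi router: 19.6 W × 15 h × 30 d = 8,820 Wh = 8.82 kWh
microwave oven: 947 W × 11.8 h × 30 d = 335,238 Wh = 335.2 kWh
hot tub heater: 4830 W × 10.7 h × 30 d = 1,550,430 Wh = 1,550 kWh
dehumidifier: 400 W × 5.3 h × 30 d = 63,600 Wh = 63.6 kWh
Total energy = 1,007 + 8.82 + 335.2 + 1,550 + 63.6 = 2,965 kWh
Cost = 2,965 kWh × £0.317 = £940.01 ≈ £940

£940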